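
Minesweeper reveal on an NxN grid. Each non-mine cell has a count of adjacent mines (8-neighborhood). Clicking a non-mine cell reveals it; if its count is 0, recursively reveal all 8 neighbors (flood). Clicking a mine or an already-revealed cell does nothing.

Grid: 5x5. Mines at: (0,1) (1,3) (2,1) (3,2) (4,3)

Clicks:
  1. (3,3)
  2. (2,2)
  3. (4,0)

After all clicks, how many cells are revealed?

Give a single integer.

Click 1 (3,3) count=2: revealed 1 new [(3,3)] -> total=1
Click 2 (2,2) count=3: revealed 1 new [(2,2)] -> total=2
Click 3 (4,0) count=0: revealed 4 new [(3,0) (3,1) (4,0) (4,1)] -> total=6

Answer: 6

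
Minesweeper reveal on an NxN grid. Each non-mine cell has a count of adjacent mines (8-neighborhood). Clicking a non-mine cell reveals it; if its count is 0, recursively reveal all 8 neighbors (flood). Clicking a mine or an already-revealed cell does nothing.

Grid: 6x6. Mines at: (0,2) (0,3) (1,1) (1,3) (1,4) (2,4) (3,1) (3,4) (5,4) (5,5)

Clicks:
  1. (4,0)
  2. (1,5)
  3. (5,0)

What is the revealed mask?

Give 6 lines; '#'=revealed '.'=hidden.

Answer: ......
.....#
......
......
####..
####..

Derivation:
Click 1 (4,0) count=1: revealed 1 new [(4,0)] -> total=1
Click 2 (1,5) count=2: revealed 1 new [(1,5)] -> total=2
Click 3 (5,0) count=0: revealed 7 new [(4,1) (4,2) (4,3) (5,0) (5,1) (5,2) (5,3)] -> total=9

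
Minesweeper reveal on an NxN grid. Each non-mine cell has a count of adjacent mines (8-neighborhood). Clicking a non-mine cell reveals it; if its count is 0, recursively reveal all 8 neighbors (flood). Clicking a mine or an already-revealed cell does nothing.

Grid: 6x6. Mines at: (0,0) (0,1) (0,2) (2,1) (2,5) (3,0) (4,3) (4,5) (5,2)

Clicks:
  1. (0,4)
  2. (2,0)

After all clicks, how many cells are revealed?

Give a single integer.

Answer: 7

Derivation:
Click 1 (0,4) count=0: revealed 6 new [(0,3) (0,4) (0,5) (1,3) (1,4) (1,5)] -> total=6
Click 2 (2,0) count=2: revealed 1 new [(2,0)] -> total=7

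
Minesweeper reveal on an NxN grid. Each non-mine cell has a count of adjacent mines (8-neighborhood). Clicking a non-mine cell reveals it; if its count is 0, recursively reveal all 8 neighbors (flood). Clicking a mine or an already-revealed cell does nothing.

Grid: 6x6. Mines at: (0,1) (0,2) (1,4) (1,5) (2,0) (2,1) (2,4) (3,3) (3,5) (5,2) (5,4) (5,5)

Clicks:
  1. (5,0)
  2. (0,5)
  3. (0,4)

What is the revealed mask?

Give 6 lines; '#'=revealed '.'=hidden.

Click 1 (5,0) count=0: revealed 6 new [(3,0) (3,1) (4,0) (4,1) (5,0) (5,1)] -> total=6
Click 2 (0,5) count=2: revealed 1 new [(0,5)] -> total=7
Click 3 (0,4) count=2: revealed 1 new [(0,4)] -> total=8

Answer: ....##
......
......
##....
##....
##....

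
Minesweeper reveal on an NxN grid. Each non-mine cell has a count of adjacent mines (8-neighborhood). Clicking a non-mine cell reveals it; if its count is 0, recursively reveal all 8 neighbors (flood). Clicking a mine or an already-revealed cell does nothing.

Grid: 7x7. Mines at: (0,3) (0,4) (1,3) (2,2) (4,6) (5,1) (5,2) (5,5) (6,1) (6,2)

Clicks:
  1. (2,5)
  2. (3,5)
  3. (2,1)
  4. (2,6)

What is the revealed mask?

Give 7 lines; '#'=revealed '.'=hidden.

Click 1 (2,5) count=0: revealed 16 new [(0,5) (0,6) (1,4) (1,5) (1,6) (2,3) (2,4) (2,5) (2,6) (3,3) (3,4) (3,5) (3,6) (4,3) (4,4) (4,5)] -> total=16
Click 2 (3,5) count=1: revealed 0 new [(none)] -> total=16
Click 3 (2,1) count=1: revealed 1 new [(2,1)] -> total=17
Click 4 (2,6) count=0: revealed 0 new [(none)] -> total=17

Answer: .....##
....###
.#.####
...####
...###.
.......
.......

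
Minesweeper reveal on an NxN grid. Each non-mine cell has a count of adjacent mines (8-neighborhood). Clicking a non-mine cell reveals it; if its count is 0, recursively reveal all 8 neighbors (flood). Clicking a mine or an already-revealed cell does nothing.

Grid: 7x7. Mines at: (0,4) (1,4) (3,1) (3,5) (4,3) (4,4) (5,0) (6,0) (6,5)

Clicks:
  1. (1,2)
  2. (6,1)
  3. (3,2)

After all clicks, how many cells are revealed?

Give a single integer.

Click 1 (1,2) count=0: revealed 12 new [(0,0) (0,1) (0,2) (0,3) (1,0) (1,1) (1,2) (1,3) (2,0) (2,1) (2,2) (2,3)] -> total=12
Click 2 (6,1) count=2: revealed 1 new [(6,1)] -> total=13
Click 3 (3,2) count=2: revealed 1 new [(3,2)] -> total=14

Answer: 14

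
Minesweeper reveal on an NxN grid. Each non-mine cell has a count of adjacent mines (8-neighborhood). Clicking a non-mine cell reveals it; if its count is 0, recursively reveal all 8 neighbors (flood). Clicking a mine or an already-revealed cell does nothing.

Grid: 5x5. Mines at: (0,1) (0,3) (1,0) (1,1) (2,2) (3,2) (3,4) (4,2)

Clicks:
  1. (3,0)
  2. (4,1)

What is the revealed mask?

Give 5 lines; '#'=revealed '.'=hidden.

Click 1 (3,0) count=0: revealed 6 new [(2,0) (2,1) (3,0) (3,1) (4,0) (4,1)] -> total=6
Click 2 (4,1) count=2: revealed 0 new [(none)] -> total=6

Answer: .....
.....
##...
##...
##...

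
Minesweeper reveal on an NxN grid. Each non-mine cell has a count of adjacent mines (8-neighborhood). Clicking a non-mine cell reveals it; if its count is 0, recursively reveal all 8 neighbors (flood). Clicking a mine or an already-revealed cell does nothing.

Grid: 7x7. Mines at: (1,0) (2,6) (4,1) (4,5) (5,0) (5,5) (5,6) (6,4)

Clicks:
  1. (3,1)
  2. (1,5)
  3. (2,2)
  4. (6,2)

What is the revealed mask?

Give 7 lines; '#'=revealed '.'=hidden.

Click 1 (3,1) count=1: revealed 1 new [(3,1)] -> total=1
Click 2 (1,5) count=1: revealed 1 new [(1,5)] -> total=2
Click 3 (2,2) count=0: revealed 26 new [(0,1) (0,2) (0,3) (0,4) (0,5) (0,6) (1,1) (1,2) (1,3) (1,4) (1,6) (2,1) (2,2) (2,3) (2,4) (2,5) (3,2) (3,3) (3,4) (3,5) (4,2) (4,3) (4,4) (5,2) (5,3) (5,4)] -> total=28
Click 4 (6,2) count=0: revealed 4 new [(5,1) (6,1) (6,2) (6,3)] -> total=32

Answer: .######
.######
.#####.
.#####.
..###..
.####..
.###...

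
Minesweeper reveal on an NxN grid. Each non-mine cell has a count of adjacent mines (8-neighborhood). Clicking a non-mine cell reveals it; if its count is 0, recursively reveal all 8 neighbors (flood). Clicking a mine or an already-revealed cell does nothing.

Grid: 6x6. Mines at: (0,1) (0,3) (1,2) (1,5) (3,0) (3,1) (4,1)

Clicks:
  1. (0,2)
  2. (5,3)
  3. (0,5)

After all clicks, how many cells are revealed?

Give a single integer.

Click 1 (0,2) count=3: revealed 1 new [(0,2)] -> total=1
Click 2 (5,3) count=0: revealed 16 new [(2,2) (2,3) (2,4) (2,5) (3,2) (3,3) (3,4) (3,5) (4,2) (4,3) (4,4) (4,5) (5,2) (5,3) (5,4) (5,5)] -> total=17
Click 3 (0,5) count=1: revealed 1 new [(0,5)] -> total=18

Answer: 18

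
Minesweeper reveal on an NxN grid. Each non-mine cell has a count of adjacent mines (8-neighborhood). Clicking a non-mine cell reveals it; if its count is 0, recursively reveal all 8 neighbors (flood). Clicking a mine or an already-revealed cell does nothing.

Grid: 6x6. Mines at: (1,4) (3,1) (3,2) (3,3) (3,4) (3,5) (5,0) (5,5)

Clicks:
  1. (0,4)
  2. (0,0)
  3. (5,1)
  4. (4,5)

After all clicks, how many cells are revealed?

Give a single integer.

Answer: 15

Derivation:
Click 1 (0,4) count=1: revealed 1 new [(0,4)] -> total=1
Click 2 (0,0) count=0: revealed 12 new [(0,0) (0,1) (0,2) (0,3) (1,0) (1,1) (1,2) (1,3) (2,0) (2,1) (2,2) (2,3)] -> total=13
Click 3 (5,1) count=1: revealed 1 new [(5,1)] -> total=14
Click 4 (4,5) count=3: revealed 1 new [(4,5)] -> total=15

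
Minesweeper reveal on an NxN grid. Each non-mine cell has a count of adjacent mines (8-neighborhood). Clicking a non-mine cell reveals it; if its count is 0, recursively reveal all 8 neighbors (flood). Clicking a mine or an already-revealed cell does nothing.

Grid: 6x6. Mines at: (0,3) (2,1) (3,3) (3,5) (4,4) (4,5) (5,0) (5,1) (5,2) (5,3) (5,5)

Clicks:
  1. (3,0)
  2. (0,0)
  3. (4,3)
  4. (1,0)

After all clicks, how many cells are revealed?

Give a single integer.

Answer: 8

Derivation:
Click 1 (3,0) count=1: revealed 1 new [(3,0)] -> total=1
Click 2 (0,0) count=0: revealed 6 new [(0,0) (0,1) (0,2) (1,0) (1,1) (1,2)] -> total=7
Click 3 (4,3) count=4: revealed 1 new [(4,3)] -> total=8
Click 4 (1,0) count=1: revealed 0 new [(none)] -> total=8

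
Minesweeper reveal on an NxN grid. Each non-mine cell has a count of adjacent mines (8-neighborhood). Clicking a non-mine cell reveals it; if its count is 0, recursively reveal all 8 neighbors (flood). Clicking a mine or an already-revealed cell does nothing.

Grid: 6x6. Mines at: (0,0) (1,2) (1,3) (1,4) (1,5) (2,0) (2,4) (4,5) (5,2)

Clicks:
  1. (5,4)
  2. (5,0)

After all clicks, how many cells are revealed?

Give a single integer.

Answer: 7

Derivation:
Click 1 (5,4) count=1: revealed 1 new [(5,4)] -> total=1
Click 2 (5,0) count=0: revealed 6 new [(3,0) (3,1) (4,0) (4,1) (5,0) (5,1)] -> total=7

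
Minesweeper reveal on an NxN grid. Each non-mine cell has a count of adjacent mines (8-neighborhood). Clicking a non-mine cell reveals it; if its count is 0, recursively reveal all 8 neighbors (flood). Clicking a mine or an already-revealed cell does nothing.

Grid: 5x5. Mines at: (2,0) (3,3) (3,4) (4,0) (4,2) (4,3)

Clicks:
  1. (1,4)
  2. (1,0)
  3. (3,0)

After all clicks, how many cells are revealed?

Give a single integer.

Click 1 (1,4) count=0: revealed 14 new [(0,0) (0,1) (0,2) (0,3) (0,4) (1,0) (1,1) (1,2) (1,3) (1,4) (2,1) (2,2) (2,3) (2,4)] -> total=14
Click 2 (1,0) count=1: revealed 0 new [(none)] -> total=14
Click 3 (3,0) count=2: revealed 1 new [(3,0)] -> total=15

Answer: 15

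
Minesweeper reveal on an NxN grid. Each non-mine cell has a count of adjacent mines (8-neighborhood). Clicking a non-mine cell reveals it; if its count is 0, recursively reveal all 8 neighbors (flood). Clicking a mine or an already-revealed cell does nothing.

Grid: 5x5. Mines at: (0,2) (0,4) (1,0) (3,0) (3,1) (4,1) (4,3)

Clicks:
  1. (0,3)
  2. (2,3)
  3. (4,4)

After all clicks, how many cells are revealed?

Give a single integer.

Answer: 11

Derivation:
Click 1 (0,3) count=2: revealed 1 new [(0,3)] -> total=1
Click 2 (2,3) count=0: revealed 9 new [(1,2) (1,3) (1,4) (2,2) (2,3) (2,4) (3,2) (3,3) (3,4)] -> total=10
Click 3 (4,4) count=1: revealed 1 new [(4,4)] -> total=11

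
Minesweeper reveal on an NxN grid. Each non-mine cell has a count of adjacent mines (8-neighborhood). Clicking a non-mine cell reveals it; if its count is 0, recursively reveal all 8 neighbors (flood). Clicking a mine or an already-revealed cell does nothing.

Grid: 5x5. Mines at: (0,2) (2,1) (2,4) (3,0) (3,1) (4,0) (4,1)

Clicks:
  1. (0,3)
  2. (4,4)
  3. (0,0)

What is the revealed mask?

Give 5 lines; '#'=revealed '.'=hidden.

Click 1 (0,3) count=1: revealed 1 new [(0,3)] -> total=1
Click 2 (4,4) count=0: revealed 6 new [(3,2) (3,3) (3,4) (4,2) (4,3) (4,4)] -> total=7
Click 3 (0,0) count=0: revealed 4 new [(0,0) (0,1) (1,0) (1,1)] -> total=11

Answer: ##.#.
##...
.....
..###
..###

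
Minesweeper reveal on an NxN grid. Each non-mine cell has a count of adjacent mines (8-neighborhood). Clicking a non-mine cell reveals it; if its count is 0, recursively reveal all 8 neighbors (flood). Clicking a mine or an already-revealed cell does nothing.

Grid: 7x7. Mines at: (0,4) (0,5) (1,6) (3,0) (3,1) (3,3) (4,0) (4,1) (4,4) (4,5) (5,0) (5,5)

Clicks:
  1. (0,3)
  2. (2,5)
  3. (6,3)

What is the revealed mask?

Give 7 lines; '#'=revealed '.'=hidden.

Answer: ...#...
.......
.....#.
.......
.......
.####..
.####..

Derivation:
Click 1 (0,3) count=1: revealed 1 new [(0,3)] -> total=1
Click 2 (2,5) count=1: revealed 1 new [(2,5)] -> total=2
Click 3 (6,3) count=0: revealed 8 new [(5,1) (5,2) (5,3) (5,4) (6,1) (6,2) (6,3) (6,4)] -> total=10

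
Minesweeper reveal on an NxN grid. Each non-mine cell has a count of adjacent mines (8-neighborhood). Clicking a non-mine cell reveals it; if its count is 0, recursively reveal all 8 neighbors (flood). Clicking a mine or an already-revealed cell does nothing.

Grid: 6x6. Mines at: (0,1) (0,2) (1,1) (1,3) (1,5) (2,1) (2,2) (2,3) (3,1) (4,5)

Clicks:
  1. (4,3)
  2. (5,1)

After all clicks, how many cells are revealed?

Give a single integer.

Click 1 (4,3) count=0: revealed 13 new [(3,2) (3,3) (3,4) (4,0) (4,1) (4,2) (4,3) (4,4) (5,0) (5,1) (5,2) (5,3) (5,4)] -> total=13
Click 2 (5,1) count=0: revealed 0 new [(none)] -> total=13

Answer: 13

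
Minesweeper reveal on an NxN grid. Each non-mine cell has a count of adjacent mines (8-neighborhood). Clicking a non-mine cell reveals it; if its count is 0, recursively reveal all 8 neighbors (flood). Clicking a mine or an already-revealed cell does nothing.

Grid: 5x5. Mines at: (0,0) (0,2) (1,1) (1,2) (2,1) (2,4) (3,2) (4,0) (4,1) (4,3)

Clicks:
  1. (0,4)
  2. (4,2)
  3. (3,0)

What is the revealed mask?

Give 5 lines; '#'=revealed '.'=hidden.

Answer: ...##
...##
.....
#....
..#..

Derivation:
Click 1 (0,4) count=0: revealed 4 new [(0,3) (0,4) (1,3) (1,4)] -> total=4
Click 2 (4,2) count=3: revealed 1 new [(4,2)] -> total=5
Click 3 (3,0) count=3: revealed 1 new [(3,0)] -> total=6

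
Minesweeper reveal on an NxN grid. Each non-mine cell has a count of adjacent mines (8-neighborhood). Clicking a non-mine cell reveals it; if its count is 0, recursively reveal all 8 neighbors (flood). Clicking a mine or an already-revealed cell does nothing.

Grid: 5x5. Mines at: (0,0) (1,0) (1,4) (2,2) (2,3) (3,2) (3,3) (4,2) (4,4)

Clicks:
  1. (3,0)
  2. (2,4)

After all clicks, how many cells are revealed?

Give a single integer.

Click 1 (3,0) count=0: revealed 6 new [(2,0) (2,1) (3,0) (3,1) (4,0) (4,1)] -> total=6
Click 2 (2,4) count=3: revealed 1 new [(2,4)] -> total=7

Answer: 7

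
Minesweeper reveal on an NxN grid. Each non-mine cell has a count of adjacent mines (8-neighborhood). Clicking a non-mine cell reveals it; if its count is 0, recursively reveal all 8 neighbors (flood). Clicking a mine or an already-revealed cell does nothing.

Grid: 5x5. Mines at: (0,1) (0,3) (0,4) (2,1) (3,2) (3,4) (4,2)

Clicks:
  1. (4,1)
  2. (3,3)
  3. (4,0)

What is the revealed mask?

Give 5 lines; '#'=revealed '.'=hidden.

Click 1 (4,1) count=2: revealed 1 new [(4,1)] -> total=1
Click 2 (3,3) count=3: revealed 1 new [(3,3)] -> total=2
Click 3 (4,0) count=0: revealed 3 new [(3,0) (3,1) (4,0)] -> total=5

Answer: .....
.....
.....
##.#.
##...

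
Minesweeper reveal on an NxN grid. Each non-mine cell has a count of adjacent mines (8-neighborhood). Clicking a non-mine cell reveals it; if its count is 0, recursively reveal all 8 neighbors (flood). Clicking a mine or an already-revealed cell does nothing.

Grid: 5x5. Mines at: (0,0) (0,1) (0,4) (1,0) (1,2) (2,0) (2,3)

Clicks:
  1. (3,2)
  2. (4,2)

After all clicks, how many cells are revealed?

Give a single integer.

Click 1 (3,2) count=1: revealed 1 new [(3,2)] -> total=1
Click 2 (4,2) count=0: revealed 9 new [(3,0) (3,1) (3,3) (3,4) (4,0) (4,1) (4,2) (4,3) (4,4)] -> total=10

Answer: 10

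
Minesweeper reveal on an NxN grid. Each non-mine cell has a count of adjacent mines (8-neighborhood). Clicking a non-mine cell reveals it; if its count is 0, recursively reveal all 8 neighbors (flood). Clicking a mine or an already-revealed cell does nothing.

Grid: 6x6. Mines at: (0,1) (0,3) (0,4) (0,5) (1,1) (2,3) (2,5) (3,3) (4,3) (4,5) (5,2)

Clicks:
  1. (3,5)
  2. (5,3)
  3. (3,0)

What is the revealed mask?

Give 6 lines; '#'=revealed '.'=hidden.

Click 1 (3,5) count=2: revealed 1 new [(3,5)] -> total=1
Click 2 (5,3) count=2: revealed 1 new [(5,3)] -> total=2
Click 3 (3,0) count=0: revealed 11 new [(2,0) (2,1) (2,2) (3,0) (3,1) (3,2) (4,0) (4,1) (4,2) (5,0) (5,1)] -> total=13

Answer: ......
......
###...
###..#
###...
##.#..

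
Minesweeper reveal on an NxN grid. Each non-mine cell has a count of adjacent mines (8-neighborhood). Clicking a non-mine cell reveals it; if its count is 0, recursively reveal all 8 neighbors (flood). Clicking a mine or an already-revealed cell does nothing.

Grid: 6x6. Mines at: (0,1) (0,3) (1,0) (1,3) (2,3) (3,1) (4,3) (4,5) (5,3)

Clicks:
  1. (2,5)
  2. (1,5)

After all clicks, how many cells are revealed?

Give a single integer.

Click 1 (2,5) count=0: revealed 8 new [(0,4) (0,5) (1,4) (1,5) (2,4) (2,5) (3,4) (3,5)] -> total=8
Click 2 (1,5) count=0: revealed 0 new [(none)] -> total=8

Answer: 8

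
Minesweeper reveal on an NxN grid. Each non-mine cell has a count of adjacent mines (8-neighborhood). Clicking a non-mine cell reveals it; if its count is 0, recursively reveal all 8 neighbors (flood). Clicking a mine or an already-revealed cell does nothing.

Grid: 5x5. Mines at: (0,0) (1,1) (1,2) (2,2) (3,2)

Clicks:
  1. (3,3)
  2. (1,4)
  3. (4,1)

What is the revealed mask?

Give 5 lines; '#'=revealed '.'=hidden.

Click 1 (3,3) count=2: revealed 1 new [(3,3)] -> total=1
Click 2 (1,4) count=0: revealed 9 new [(0,3) (0,4) (1,3) (1,4) (2,3) (2,4) (3,4) (4,3) (4,4)] -> total=10
Click 3 (4,1) count=1: revealed 1 new [(4,1)] -> total=11

Answer: ...##
...##
...##
...##
.#.##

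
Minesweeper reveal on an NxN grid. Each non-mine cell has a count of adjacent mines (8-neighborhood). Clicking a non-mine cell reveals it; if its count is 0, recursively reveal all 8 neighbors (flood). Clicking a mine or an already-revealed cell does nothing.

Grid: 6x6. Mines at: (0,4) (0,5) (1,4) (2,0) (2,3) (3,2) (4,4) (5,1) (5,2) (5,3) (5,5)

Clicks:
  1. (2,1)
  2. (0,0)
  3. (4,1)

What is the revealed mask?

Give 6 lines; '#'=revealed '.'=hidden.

Click 1 (2,1) count=2: revealed 1 new [(2,1)] -> total=1
Click 2 (0,0) count=0: revealed 8 new [(0,0) (0,1) (0,2) (0,3) (1,0) (1,1) (1,2) (1,3)] -> total=9
Click 3 (4,1) count=3: revealed 1 new [(4,1)] -> total=10

Answer: ####..
####..
.#....
......
.#....
......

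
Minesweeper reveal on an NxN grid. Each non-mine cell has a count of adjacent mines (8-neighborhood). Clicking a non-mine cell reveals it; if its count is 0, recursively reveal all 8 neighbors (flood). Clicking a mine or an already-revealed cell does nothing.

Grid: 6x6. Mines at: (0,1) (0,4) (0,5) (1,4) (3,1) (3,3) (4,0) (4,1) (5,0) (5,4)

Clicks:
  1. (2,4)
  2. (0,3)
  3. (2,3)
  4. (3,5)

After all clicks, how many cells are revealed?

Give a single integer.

Answer: 8

Derivation:
Click 1 (2,4) count=2: revealed 1 new [(2,4)] -> total=1
Click 2 (0,3) count=2: revealed 1 new [(0,3)] -> total=2
Click 3 (2,3) count=2: revealed 1 new [(2,3)] -> total=3
Click 4 (3,5) count=0: revealed 5 new [(2,5) (3,4) (3,5) (4,4) (4,5)] -> total=8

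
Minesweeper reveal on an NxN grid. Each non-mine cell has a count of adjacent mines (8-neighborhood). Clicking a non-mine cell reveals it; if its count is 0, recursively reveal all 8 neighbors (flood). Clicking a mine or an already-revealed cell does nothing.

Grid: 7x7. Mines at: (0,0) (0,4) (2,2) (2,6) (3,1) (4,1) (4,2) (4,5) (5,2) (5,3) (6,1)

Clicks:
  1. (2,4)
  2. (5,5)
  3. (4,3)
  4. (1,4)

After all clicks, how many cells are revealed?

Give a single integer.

Answer: 11

Derivation:
Click 1 (2,4) count=0: revealed 9 new [(1,3) (1,4) (1,5) (2,3) (2,4) (2,5) (3,3) (3,4) (3,5)] -> total=9
Click 2 (5,5) count=1: revealed 1 new [(5,5)] -> total=10
Click 3 (4,3) count=3: revealed 1 new [(4,3)] -> total=11
Click 4 (1,4) count=1: revealed 0 new [(none)] -> total=11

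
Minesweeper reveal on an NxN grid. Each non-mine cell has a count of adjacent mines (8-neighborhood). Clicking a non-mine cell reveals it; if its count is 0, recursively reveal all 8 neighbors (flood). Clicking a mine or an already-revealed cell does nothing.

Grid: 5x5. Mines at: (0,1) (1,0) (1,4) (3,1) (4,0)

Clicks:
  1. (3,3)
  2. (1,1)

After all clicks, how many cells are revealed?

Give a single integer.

Click 1 (3,3) count=0: revealed 9 new [(2,2) (2,3) (2,4) (3,2) (3,3) (3,4) (4,2) (4,3) (4,4)] -> total=9
Click 2 (1,1) count=2: revealed 1 new [(1,1)] -> total=10

Answer: 10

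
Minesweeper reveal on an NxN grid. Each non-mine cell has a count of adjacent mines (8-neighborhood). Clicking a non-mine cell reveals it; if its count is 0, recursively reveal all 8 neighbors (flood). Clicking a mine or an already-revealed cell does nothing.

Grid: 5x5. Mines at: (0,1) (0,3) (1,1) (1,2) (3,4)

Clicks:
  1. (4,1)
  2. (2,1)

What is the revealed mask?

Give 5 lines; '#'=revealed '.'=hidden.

Answer: .....
.....
####.
####.
####.

Derivation:
Click 1 (4,1) count=0: revealed 12 new [(2,0) (2,1) (2,2) (2,3) (3,0) (3,1) (3,2) (3,3) (4,0) (4,1) (4,2) (4,3)] -> total=12
Click 2 (2,1) count=2: revealed 0 new [(none)] -> total=12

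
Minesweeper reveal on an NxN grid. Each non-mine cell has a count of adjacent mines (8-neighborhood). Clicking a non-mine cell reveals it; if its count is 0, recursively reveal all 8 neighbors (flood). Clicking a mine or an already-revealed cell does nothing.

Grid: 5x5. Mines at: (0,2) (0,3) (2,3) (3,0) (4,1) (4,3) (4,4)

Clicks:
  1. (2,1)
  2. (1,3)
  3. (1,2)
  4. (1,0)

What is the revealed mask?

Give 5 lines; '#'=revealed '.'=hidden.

Answer: ##...
####.
##...
.....
.....

Derivation:
Click 1 (2,1) count=1: revealed 1 new [(2,1)] -> total=1
Click 2 (1,3) count=3: revealed 1 new [(1,3)] -> total=2
Click 3 (1,2) count=3: revealed 1 new [(1,2)] -> total=3
Click 4 (1,0) count=0: revealed 5 new [(0,0) (0,1) (1,0) (1,1) (2,0)] -> total=8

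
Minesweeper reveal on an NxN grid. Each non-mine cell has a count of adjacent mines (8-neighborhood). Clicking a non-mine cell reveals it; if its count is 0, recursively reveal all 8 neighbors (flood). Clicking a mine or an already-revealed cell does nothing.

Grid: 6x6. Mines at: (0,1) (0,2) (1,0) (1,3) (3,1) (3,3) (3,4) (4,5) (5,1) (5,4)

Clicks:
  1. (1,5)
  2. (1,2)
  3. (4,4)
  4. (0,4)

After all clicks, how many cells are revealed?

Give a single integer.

Click 1 (1,5) count=0: revealed 6 new [(0,4) (0,5) (1,4) (1,5) (2,4) (2,5)] -> total=6
Click 2 (1,2) count=3: revealed 1 new [(1,2)] -> total=7
Click 3 (4,4) count=4: revealed 1 new [(4,4)] -> total=8
Click 4 (0,4) count=1: revealed 0 new [(none)] -> total=8

Answer: 8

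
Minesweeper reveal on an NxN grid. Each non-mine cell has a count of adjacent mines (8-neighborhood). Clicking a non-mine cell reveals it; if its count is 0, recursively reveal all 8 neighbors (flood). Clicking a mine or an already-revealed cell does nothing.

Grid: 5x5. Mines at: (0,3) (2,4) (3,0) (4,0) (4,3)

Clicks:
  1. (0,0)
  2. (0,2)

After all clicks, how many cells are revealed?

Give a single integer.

Answer: 14

Derivation:
Click 1 (0,0) count=0: revealed 14 new [(0,0) (0,1) (0,2) (1,0) (1,1) (1,2) (1,3) (2,0) (2,1) (2,2) (2,3) (3,1) (3,2) (3,3)] -> total=14
Click 2 (0,2) count=1: revealed 0 new [(none)] -> total=14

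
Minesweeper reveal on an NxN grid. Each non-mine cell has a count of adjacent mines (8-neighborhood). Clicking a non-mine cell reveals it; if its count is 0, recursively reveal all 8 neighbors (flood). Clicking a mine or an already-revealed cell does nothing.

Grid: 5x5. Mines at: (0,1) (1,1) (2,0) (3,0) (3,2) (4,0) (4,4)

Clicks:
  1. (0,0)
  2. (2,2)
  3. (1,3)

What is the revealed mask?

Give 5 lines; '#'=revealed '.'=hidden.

Answer: #.###
..###
..###
...##
.....

Derivation:
Click 1 (0,0) count=2: revealed 1 new [(0,0)] -> total=1
Click 2 (2,2) count=2: revealed 1 new [(2,2)] -> total=2
Click 3 (1,3) count=0: revealed 10 new [(0,2) (0,3) (0,4) (1,2) (1,3) (1,4) (2,3) (2,4) (3,3) (3,4)] -> total=12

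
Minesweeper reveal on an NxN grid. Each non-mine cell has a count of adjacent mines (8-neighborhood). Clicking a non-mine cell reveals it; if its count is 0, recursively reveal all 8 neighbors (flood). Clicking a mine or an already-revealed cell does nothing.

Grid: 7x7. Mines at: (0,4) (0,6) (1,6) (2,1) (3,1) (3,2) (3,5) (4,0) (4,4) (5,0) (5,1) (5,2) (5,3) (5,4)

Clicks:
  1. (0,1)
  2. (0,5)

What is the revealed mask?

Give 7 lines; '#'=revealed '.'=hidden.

Click 1 (0,1) count=0: revealed 8 new [(0,0) (0,1) (0,2) (0,3) (1,0) (1,1) (1,2) (1,3)] -> total=8
Click 2 (0,5) count=3: revealed 1 new [(0,5)] -> total=9

Answer: ####.#.
####...
.......
.......
.......
.......
.......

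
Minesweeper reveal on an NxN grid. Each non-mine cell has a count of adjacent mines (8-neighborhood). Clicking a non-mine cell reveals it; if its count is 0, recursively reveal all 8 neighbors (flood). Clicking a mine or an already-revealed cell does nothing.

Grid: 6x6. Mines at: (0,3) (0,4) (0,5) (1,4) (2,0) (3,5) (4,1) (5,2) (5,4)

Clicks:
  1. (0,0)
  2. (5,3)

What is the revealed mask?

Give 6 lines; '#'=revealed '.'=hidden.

Click 1 (0,0) count=0: revealed 6 new [(0,0) (0,1) (0,2) (1,0) (1,1) (1,2)] -> total=6
Click 2 (5,3) count=2: revealed 1 new [(5,3)] -> total=7

Answer: ###...
###...
......
......
......
...#..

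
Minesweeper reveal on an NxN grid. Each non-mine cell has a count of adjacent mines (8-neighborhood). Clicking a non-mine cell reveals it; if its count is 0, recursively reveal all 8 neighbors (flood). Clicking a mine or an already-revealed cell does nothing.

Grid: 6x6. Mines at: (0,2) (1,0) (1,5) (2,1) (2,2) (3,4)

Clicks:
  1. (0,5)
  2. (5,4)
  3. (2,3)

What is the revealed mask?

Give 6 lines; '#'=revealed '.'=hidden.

Answer: .....#
......
...#..
####..
######
######

Derivation:
Click 1 (0,5) count=1: revealed 1 new [(0,5)] -> total=1
Click 2 (5,4) count=0: revealed 16 new [(3,0) (3,1) (3,2) (3,3) (4,0) (4,1) (4,2) (4,3) (4,4) (4,5) (5,0) (5,1) (5,2) (5,3) (5,4) (5,5)] -> total=17
Click 3 (2,3) count=2: revealed 1 new [(2,3)] -> total=18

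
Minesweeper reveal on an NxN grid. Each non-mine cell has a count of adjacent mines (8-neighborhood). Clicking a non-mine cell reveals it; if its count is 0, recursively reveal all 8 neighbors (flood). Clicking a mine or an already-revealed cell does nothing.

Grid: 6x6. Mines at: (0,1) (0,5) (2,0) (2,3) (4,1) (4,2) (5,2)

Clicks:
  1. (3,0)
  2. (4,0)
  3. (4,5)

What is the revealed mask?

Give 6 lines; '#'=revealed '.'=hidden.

Answer: ......
....##
....##
#..###
#..###
...###

Derivation:
Click 1 (3,0) count=2: revealed 1 new [(3,0)] -> total=1
Click 2 (4,0) count=1: revealed 1 new [(4,0)] -> total=2
Click 3 (4,5) count=0: revealed 13 new [(1,4) (1,5) (2,4) (2,5) (3,3) (3,4) (3,5) (4,3) (4,4) (4,5) (5,3) (5,4) (5,5)] -> total=15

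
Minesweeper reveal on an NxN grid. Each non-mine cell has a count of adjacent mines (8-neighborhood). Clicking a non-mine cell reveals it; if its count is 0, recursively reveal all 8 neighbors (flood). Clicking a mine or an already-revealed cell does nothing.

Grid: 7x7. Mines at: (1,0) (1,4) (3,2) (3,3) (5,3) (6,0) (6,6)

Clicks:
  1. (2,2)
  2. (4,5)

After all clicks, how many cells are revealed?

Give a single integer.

Click 1 (2,2) count=2: revealed 1 new [(2,2)] -> total=1
Click 2 (4,5) count=0: revealed 16 new [(0,5) (0,6) (1,5) (1,6) (2,4) (2,5) (2,6) (3,4) (3,5) (3,6) (4,4) (4,5) (4,6) (5,4) (5,5) (5,6)] -> total=17

Answer: 17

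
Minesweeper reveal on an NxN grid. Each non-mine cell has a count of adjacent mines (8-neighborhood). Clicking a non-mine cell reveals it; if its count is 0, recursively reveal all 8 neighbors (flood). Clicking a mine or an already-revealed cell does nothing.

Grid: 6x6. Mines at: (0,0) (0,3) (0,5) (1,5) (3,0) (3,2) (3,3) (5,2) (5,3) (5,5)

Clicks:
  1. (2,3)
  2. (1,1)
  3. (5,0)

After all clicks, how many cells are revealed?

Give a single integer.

Click 1 (2,3) count=2: revealed 1 new [(2,3)] -> total=1
Click 2 (1,1) count=1: revealed 1 new [(1,1)] -> total=2
Click 3 (5,0) count=0: revealed 4 new [(4,0) (4,1) (5,0) (5,1)] -> total=6

Answer: 6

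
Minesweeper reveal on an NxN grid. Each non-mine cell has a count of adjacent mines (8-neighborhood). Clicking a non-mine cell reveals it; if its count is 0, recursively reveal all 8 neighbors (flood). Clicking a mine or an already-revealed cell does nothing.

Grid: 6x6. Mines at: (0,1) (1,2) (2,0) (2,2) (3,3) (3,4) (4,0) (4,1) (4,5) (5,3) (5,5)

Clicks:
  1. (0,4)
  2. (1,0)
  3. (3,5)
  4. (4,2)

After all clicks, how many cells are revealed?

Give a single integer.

Answer: 12

Derivation:
Click 1 (0,4) count=0: revealed 9 new [(0,3) (0,4) (0,5) (1,3) (1,4) (1,5) (2,3) (2,4) (2,5)] -> total=9
Click 2 (1,0) count=2: revealed 1 new [(1,0)] -> total=10
Click 3 (3,5) count=2: revealed 1 new [(3,5)] -> total=11
Click 4 (4,2) count=3: revealed 1 new [(4,2)] -> total=12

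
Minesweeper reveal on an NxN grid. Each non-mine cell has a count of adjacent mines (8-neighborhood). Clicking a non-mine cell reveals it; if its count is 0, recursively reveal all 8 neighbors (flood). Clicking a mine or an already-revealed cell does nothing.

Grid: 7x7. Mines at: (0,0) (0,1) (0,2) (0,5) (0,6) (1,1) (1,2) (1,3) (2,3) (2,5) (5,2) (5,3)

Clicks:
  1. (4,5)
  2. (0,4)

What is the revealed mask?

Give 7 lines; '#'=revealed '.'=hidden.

Click 1 (4,5) count=0: revealed 12 new [(3,4) (3,5) (3,6) (4,4) (4,5) (4,6) (5,4) (5,5) (5,6) (6,4) (6,5) (6,6)] -> total=12
Click 2 (0,4) count=2: revealed 1 new [(0,4)] -> total=13

Answer: ....#..
.......
.......
....###
....###
....###
....###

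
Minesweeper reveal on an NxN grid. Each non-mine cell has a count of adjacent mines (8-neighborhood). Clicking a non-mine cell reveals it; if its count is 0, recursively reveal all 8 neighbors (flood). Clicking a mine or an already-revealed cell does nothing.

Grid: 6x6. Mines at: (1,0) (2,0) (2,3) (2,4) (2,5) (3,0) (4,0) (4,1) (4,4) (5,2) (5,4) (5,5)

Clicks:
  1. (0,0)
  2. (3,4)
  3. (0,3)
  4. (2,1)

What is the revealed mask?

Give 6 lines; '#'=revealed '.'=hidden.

Answer: ######
.#####
.#....
....#.
......
......

Derivation:
Click 1 (0,0) count=1: revealed 1 new [(0,0)] -> total=1
Click 2 (3,4) count=4: revealed 1 new [(3,4)] -> total=2
Click 3 (0,3) count=0: revealed 10 new [(0,1) (0,2) (0,3) (0,4) (0,5) (1,1) (1,2) (1,3) (1,4) (1,5)] -> total=12
Click 4 (2,1) count=3: revealed 1 new [(2,1)] -> total=13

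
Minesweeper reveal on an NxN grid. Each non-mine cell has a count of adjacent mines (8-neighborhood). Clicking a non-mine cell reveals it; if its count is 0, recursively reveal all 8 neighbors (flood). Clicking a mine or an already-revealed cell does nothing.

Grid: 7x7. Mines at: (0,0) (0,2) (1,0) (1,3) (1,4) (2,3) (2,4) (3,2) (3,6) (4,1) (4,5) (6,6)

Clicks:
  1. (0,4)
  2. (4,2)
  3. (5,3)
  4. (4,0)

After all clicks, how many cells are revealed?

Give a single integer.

Answer: 17

Derivation:
Click 1 (0,4) count=2: revealed 1 new [(0,4)] -> total=1
Click 2 (4,2) count=2: revealed 1 new [(4,2)] -> total=2
Click 3 (5,3) count=0: revealed 14 new [(4,3) (4,4) (5,0) (5,1) (5,2) (5,3) (5,4) (5,5) (6,0) (6,1) (6,2) (6,3) (6,4) (6,5)] -> total=16
Click 4 (4,0) count=1: revealed 1 new [(4,0)] -> total=17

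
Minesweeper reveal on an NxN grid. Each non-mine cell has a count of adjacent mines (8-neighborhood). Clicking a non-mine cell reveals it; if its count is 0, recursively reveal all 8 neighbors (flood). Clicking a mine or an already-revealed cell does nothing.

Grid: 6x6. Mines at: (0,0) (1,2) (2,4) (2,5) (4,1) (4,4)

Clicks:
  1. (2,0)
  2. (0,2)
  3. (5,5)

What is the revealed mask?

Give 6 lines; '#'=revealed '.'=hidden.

Answer: ..#...
##....
##....
##....
......
.....#

Derivation:
Click 1 (2,0) count=0: revealed 6 new [(1,0) (1,1) (2,0) (2,1) (3,0) (3,1)] -> total=6
Click 2 (0,2) count=1: revealed 1 new [(0,2)] -> total=7
Click 3 (5,5) count=1: revealed 1 new [(5,5)] -> total=8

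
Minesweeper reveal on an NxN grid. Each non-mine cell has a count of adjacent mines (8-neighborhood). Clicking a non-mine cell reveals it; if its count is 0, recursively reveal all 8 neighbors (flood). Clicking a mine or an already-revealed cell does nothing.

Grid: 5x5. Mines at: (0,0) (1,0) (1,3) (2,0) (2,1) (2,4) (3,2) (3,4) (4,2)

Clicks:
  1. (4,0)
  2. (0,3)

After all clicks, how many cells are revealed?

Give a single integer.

Answer: 5

Derivation:
Click 1 (4,0) count=0: revealed 4 new [(3,0) (3,1) (4,0) (4,1)] -> total=4
Click 2 (0,3) count=1: revealed 1 new [(0,3)] -> total=5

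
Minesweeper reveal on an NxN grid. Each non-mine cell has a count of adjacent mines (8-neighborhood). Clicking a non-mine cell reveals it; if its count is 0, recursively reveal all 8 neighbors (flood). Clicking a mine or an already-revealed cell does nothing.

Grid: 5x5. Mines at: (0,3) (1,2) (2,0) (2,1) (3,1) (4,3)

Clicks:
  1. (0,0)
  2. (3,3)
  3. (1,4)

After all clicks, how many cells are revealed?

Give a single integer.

Click 1 (0,0) count=0: revealed 4 new [(0,0) (0,1) (1,0) (1,1)] -> total=4
Click 2 (3,3) count=1: revealed 1 new [(3,3)] -> total=5
Click 3 (1,4) count=1: revealed 1 new [(1,4)] -> total=6

Answer: 6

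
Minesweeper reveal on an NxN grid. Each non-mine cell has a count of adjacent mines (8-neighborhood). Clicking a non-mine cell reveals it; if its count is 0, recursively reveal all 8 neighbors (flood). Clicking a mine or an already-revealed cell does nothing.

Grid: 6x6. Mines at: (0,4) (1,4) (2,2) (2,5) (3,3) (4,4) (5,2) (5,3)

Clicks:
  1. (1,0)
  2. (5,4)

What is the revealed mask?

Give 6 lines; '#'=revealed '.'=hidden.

Answer: ####..
####..
##....
##....
##....
##..#.

Derivation:
Click 1 (1,0) count=0: revealed 16 new [(0,0) (0,1) (0,2) (0,3) (1,0) (1,1) (1,2) (1,3) (2,0) (2,1) (3,0) (3,1) (4,0) (4,1) (5,0) (5,1)] -> total=16
Click 2 (5,4) count=2: revealed 1 new [(5,4)] -> total=17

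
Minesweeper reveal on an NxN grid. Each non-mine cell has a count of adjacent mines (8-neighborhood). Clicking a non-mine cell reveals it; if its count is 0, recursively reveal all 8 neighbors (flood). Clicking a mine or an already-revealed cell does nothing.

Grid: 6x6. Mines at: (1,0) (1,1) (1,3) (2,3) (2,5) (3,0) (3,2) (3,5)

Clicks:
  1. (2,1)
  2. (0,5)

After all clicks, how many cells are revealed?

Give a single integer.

Click 1 (2,1) count=4: revealed 1 new [(2,1)] -> total=1
Click 2 (0,5) count=0: revealed 4 new [(0,4) (0,5) (1,4) (1,5)] -> total=5

Answer: 5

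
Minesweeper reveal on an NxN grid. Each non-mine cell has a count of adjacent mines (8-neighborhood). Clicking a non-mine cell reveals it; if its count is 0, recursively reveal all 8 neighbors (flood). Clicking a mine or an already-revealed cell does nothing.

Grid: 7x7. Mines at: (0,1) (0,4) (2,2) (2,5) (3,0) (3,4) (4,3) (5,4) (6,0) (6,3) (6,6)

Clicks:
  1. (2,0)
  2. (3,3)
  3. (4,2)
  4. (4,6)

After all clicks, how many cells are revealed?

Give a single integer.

Click 1 (2,0) count=1: revealed 1 new [(2,0)] -> total=1
Click 2 (3,3) count=3: revealed 1 new [(3,3)] -> total=2
Click 3 (4,2) count=1: revealed 1 new [(4,2)] -> total=3
Click 4 (4,6) count=0: revealed 6 new [(3,5) (3,6) (4,5) (4,6) (5,5) (5,6)] -> total=9

Answer: 9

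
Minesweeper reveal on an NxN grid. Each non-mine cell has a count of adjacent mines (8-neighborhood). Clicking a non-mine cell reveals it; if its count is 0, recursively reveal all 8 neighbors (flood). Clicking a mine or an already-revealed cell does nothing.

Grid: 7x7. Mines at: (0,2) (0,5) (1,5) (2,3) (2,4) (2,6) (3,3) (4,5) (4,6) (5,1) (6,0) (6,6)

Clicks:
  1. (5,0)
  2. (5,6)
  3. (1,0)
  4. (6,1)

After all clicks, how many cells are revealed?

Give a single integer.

Answer: 17

Derivation:
Click 1 (5,0) count=2: revealed 1 new [(5,0)] -> total=1
Click 2 (5,6) count=3: revealed 1 new [(5,6)] -> total=2
Click 3 (1,0) count=0: revealed 14 new [(0,0) (0,1) (1,0) (1,1) (1,2) (2,0) (2,1) (2,2) (3,0) (3,1) (3,2) (4,0) (4,1) (4,2)] -> total=16
Click 4 (6,1) count=2: revealed 1 new [(6,1)] -> total=17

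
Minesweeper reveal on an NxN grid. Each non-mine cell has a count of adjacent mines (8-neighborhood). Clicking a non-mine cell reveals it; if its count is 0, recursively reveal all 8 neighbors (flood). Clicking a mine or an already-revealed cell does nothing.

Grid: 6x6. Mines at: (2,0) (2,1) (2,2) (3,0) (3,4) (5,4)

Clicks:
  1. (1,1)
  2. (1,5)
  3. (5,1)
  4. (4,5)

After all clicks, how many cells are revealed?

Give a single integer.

Click 1 (1,1) count=3: revealed 1 new [(1,1)] -> total=1
Click 2 (1,5) count=0: revealed 14 new [(0,0) (0,1) (0,2) (0,3) (0,4) (0,5) (1,0) (1,2) (1,3) (1,4) (1,5) (2,3) (2,4) (2,5)] -> total=15
Click 3 (5,1) count=0: revealed 11 new [(3,1) (3,2) (3,3) (4,0) (4,1) (4,2) (4,3) (5,0) (5,1) (5,2) (5,3)] -> total=26
Click 4 (4,5) count=2: revealed 1 new [(4,5)] -> total=27

Answer: 27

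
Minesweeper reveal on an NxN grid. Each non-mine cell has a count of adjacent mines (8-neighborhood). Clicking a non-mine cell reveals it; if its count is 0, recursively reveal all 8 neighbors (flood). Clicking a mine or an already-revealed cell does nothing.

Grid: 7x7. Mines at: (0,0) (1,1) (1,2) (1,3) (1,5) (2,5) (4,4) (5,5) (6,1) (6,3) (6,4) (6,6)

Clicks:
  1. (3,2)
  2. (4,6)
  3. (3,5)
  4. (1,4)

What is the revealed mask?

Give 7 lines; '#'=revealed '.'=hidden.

Click 1 (3,2) count=0: revealed 16 new [(2,0) (2,1) (2,2) (2,3) (3,0) (3,1) (3,2) (3,3) (4,0) (4,1) (4,2) (4,3) (5,0) (5,1) (5,2) (5,3)] -> total=16
Click 2 (4,6) count=1: revealed 1 new [(4,6)] -> total=17
Click 3 (3,5) count=2: revealed 1 new [(3,5)] -> total=18
Click 4 (1,4) count=3: revealed 1 new [(1,4)] -> total=19

Answer: .......
....#..
####...
####.#.
####..#
####...
.......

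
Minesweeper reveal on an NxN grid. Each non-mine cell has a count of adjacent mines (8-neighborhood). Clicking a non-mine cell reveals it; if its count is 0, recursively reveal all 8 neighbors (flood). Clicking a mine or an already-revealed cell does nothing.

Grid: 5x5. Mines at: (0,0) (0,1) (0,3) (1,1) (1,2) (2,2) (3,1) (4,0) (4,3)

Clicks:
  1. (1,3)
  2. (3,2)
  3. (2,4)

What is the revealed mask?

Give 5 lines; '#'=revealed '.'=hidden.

Click 1 (1,3) count=3: revealed 1 new [(1,3)] -> total=1
Click 2 (3,2) count=3: revealed 1 new [(3,2)] -> total=2
Click 3 (2,4) count=0: revealed 5 new [(1,4) (2,3) (2,4) (3,3) (3,4)] -> total=7

Answer: .....
...##
...##
..###
.....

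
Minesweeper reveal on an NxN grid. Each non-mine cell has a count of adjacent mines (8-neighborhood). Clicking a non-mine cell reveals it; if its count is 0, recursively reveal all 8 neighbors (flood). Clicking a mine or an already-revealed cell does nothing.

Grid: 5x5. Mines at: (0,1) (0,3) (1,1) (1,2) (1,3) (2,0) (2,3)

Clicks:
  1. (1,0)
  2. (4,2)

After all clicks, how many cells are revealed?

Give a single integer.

Click 1 (1,0) count=3: revealed 1 new [(1,0)] -> total=1
Click 2 (4,2) count=0: revealed 10 new [(3,0) (3,1) (3,2) (3,3) (3,4) (4,0) (4,1) (4,2) (4,3) (4,4)] -> total=11

Answer: 11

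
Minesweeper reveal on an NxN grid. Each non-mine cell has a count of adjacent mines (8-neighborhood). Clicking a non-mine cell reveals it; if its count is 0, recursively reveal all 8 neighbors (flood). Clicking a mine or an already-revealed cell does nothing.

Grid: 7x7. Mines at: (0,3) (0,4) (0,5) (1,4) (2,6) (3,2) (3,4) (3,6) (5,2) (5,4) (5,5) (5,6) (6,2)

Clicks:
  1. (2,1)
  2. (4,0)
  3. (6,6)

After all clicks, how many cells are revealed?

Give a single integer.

Answer: 18

Derivation:
Click 1 (2,1) count=1: revealed 1 new [(2,1)] -> total=1
Click 2 (4,0) count=0: revealed 16 new [(0,0) (0,1) (0,2) (1,0) (1,1) (1,2) (2,0) (2,2) (3,0) (3,1) (4,0) (4,1) (5,0) (5,1) (6,0) (6,1)] -> total=17
Click 3 (6,6) count=2: revealed 1 new [(6,6)] -> total=18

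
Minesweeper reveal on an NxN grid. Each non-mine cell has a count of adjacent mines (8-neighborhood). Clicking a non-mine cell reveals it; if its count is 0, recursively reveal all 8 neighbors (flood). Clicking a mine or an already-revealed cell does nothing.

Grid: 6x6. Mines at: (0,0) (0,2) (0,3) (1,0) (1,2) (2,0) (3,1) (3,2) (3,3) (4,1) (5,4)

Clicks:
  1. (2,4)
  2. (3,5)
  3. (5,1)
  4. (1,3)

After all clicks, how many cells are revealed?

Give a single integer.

Click 1 (2,4) count=1: revealed 1 new [(2,4)] -> total=1
Click 2 (3,5) count=0: revealed 9 new [(0,4) (0,5) (1,4) (1,5) (2,5) (3,4) (3,5) (4,4) (4,5)] -> total=10
Click 3 (5,1) count=1: revealed 1 new [(5,1)] -> total=11
Click 4 (1,3) count=3: revealed 1 new [(1,3)] -> total=12

Answer: 12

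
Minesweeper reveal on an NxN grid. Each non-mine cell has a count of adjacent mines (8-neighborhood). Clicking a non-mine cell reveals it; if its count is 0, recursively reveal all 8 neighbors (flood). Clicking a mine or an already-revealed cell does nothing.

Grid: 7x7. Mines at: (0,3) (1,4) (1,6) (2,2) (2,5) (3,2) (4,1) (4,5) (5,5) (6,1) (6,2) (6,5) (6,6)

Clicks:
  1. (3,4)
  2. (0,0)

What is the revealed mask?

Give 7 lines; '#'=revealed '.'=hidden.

Click 1 (3,4) count=2: revealed 1 new [(3,4)] -> total=1
Click 2 (0,0) count=0: revealed 10 new [(0,0) (0,1) (0,2) (1,0) (1,1) (1,2) (2,0) (2,1) (3,0) (3,1)] -> total=11

Answer: ###....
###....
##.....
##..#..
.......
.......
.......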